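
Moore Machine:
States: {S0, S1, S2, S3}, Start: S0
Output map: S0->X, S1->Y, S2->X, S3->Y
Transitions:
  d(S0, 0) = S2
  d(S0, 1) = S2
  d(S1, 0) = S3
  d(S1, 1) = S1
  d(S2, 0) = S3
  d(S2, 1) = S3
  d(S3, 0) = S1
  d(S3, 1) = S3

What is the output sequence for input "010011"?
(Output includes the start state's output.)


Start: S0 (output X)
  --0--> S2 (output X)
  --1--> S3 (output Y)
  --0--> S1 (output Y)
  --0--> S3 (output Y)
  --1--> S3 (output Y)
  --1--> S3 (output Y)

"XXYYYYY"


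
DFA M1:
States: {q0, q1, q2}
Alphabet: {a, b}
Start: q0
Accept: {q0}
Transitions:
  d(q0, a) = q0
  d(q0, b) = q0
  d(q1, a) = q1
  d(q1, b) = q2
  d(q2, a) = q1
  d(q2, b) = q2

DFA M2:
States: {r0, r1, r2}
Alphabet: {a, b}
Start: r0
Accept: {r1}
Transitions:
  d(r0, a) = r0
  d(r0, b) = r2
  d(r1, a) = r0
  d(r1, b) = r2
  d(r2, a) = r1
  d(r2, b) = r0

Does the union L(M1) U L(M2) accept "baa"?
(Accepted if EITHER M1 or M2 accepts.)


M1: final=q0 accepted=True
M2: final=r0 accepted=False

Yes, union accepts


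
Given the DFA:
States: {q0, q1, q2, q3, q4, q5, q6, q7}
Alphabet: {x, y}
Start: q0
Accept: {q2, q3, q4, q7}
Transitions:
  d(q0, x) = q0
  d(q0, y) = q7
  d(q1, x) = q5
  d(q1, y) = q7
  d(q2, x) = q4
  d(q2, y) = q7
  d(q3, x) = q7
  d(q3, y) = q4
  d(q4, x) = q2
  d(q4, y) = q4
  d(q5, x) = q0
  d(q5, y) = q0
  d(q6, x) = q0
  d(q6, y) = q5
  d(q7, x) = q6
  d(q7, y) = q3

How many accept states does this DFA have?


Accept states listed: {q2, q3, q4, q7}
Counting: q2(1) q3(2) q4(3) q7(4)

4


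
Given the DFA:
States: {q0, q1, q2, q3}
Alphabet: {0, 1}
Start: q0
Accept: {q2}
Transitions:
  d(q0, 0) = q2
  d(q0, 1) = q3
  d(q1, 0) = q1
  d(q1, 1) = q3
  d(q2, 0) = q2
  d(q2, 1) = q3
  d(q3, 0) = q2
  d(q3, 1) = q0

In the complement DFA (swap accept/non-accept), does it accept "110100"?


Trace: q0 -> q3 -> q0 -> q2 -> q3 -> q2 -> q2
Final: q2
Original accept: {q2}
Complement: q2 is in original accept

No, complement rejects (original accepts)


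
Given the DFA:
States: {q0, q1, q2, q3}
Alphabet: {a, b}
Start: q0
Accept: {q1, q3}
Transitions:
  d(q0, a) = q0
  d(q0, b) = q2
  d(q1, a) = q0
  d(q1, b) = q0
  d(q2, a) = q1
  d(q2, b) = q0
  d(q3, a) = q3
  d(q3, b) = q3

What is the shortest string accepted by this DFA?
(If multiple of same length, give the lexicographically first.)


BFS by string length (lex-first path to each state shown):
  len 0: q0<-""
  len 1: q0<-"a", q2<-"b"
  len 2: q0<-"aa", q1<-"ba", q2<-"ab"
Found accept state at length 2.

"ba"


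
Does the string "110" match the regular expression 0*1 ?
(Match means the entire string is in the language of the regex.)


|string| = 3; first = '1'; last = '0'

No, "110" does not match 0*1


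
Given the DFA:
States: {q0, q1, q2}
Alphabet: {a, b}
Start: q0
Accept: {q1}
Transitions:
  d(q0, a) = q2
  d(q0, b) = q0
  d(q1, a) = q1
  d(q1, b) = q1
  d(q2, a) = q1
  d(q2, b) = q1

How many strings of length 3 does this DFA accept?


Enumerating all length-3 strings:
  "aaa" -> q1 [accept]
  "aab" -> q1 [accept]
  "aba" -> q1 [accept]
  "abb" -> q1 [accept]
  "baa" -> q1 [accept]
  "bab" -> q1 [accept]
  "bba" -> q2 [reject]
  "bbb" -> q0 [reject]

6 out of 8


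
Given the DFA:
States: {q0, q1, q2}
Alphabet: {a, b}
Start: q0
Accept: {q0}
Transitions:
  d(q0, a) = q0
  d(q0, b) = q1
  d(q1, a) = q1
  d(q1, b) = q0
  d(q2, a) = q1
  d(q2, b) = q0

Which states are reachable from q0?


BFS from q0:
  layer 0: {q0}
  layer 1: {q1}

{q0, q1}


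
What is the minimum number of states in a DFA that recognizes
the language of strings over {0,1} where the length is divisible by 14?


States track (length) mod 14.
Need 14 states: one per remainder 0..13; accept = remainder 0.

14


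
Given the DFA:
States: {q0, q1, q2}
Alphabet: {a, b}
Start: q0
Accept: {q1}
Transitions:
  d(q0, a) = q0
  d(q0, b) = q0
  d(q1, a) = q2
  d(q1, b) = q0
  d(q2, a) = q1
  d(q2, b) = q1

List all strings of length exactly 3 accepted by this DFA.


All strings of length 3: 8 total
Accepted: 0

None


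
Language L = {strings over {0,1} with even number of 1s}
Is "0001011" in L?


count('1') = 3; 3 mod 2 = 1

No, "0001011" is not in L


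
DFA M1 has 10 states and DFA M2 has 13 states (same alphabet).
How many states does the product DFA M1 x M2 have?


Product construction pairs every M1 state with every M2 state.
10 * 13 = 130

130


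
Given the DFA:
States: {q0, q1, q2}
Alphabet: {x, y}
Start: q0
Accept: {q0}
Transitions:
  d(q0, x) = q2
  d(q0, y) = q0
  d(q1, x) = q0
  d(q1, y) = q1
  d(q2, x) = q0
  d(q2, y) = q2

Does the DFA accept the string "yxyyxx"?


Trace: q0 -> q0 -> q2 -> q2 -> q2 -> q0 -> q2
Final state: q2
Accept states: {q0}

No, rejected (final state q2 is not an accept state)


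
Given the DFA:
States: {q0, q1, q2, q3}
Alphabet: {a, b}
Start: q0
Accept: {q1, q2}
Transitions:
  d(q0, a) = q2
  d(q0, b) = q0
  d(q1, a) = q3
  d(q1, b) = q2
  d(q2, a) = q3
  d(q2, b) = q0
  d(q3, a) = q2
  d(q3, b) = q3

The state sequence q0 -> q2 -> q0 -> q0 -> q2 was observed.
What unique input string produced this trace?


Trace back each transition to find the symbol:
  q0 --[a]--> q2
  q2 --[b]--> q0
  q0 --[b]--> q0
  q0 --[a]--> q2

"abba"


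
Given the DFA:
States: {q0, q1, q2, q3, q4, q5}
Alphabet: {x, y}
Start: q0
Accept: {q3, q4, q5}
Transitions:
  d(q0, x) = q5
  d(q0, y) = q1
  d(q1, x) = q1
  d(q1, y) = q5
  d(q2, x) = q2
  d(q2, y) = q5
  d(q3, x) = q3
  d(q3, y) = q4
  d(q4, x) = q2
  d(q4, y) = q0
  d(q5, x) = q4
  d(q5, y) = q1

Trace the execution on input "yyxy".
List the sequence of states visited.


Input: yyxy
d(q0, y) = q1
d(q1, y) = q5
d(q5, x) = q4
d(q4, y) = q0


q0 -> q1 -> q5 -> q4 -> q0


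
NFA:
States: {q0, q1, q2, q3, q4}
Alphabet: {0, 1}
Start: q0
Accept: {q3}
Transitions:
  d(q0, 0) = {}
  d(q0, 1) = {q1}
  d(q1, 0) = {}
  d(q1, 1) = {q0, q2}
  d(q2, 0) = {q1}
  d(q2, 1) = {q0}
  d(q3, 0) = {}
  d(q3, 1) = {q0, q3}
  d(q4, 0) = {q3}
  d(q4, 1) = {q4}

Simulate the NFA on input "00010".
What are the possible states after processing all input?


Start: {q0}
  --0--> {}
  --0--> {}
  --0--> {}
  --1--> {}
  --0--> {}

{} (empty set, no valid transitions)


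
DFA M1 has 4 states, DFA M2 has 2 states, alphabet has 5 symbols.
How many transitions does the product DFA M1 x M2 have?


Product DFA has 4 * 2 = 8 states.
Each has 5 transitions: 8 * 5 = 40

40


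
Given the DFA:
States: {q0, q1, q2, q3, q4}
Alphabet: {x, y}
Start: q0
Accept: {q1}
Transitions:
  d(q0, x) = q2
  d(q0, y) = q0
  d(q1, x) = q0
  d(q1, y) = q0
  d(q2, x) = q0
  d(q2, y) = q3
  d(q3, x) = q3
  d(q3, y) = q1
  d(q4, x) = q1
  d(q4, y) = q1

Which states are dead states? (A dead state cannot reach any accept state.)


Forward reachability from each state:
  q0 -> reaches accept state q1 (live)
  q1 -> reaches accept state q1 (live)
  q2 -> reaches accept state q1 (live)
  q3 -> reaches accept state q1 (live)
  q4 -> reaches accept state q1 (live)

None (all states can reach an accept state)


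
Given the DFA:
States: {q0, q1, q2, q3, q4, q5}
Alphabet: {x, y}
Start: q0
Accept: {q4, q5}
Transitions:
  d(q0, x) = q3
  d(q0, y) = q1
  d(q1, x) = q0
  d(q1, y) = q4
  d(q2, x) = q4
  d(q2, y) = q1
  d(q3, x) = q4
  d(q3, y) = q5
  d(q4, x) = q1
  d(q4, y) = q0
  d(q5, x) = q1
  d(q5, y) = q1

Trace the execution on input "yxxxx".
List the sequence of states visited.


Input: yxxxx
d(q0, y) = q1
d(q1, x) = q0
d(q0, x) = q3
d(q3, x) = q4
d(q4, x) = q1


q0 -> q1 -> q0 -> q3 -> q4 -> q1


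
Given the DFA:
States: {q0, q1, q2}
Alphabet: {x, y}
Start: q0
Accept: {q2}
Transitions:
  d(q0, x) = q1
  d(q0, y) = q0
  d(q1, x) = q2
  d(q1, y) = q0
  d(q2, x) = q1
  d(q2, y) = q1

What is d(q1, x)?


Looking up transition d(q1, x)

q2


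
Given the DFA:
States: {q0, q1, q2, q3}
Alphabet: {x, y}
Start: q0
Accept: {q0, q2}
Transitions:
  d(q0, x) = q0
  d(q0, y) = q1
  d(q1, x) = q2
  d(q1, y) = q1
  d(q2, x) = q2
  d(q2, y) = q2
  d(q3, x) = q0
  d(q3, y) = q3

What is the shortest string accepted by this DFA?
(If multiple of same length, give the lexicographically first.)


BFS by string length (lex-first path to each state shown):
  len 0: q0<-""
Found accept state at length 0.

"" (empty string)


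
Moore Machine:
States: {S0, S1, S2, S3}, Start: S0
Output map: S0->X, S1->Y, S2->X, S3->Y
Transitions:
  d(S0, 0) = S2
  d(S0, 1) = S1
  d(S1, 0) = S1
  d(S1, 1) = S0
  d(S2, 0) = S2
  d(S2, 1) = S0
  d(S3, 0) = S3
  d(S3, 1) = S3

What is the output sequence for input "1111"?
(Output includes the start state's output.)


Start: S0 (output X)
  --1--> S1 (output Y)
  --1--> S0 (output X)
  --1--> S1 (output Y)
  --1--> S0 (output X)

"XYXYX"


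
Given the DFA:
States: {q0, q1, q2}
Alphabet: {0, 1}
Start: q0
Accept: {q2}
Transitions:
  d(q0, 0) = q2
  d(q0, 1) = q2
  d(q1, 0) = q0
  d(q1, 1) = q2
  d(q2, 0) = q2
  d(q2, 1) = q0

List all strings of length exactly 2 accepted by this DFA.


All strings of length 2: 4 total
Accepted: 2

"00", "10"


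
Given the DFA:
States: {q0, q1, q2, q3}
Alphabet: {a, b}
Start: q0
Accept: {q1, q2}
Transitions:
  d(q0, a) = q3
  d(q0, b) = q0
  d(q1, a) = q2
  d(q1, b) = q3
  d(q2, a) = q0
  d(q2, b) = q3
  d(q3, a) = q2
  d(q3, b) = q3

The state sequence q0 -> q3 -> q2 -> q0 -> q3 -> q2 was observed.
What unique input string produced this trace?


Trace back each transition to find the symbol:
  q0 --[a]--> q3
  q3 --[a]--> q2
  q2 --[a]--> q0
  q0 --[a]--> q3
  q3 --[a]--> q2

"aaaaa"


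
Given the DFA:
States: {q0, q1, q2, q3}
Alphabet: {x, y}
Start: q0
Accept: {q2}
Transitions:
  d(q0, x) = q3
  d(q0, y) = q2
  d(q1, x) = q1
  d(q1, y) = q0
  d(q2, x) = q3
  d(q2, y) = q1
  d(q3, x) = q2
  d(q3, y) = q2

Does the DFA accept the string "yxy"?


Trace: q0 -> q2 -> q3 -> q2
Final state: q2
Accept states: {q2}

Yes, accepted (final state q2 is an accept state)


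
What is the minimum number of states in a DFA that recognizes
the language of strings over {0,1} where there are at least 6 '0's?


States: count = 0, 1, ..., 5, and a final '>= 6' state.
Total: 6 + 1 = 7. Accept = '>= 6' state.

7


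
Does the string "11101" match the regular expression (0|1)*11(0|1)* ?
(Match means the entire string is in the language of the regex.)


|string| = 5; first = '1'; last = '1'

Yes, "11101" matches (0|1)*11(0|1)*


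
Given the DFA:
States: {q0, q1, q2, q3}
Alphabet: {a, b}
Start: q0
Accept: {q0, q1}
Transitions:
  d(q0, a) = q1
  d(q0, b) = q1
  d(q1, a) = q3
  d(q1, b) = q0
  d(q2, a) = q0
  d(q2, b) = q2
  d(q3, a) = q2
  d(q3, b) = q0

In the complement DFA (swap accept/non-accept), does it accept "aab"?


Trace: q0 -> q1 -> q3 -> q0
Final: q0
Original accept: {q0, q1}
Complement: q0 is in original accept

No, complement rejects (original accepts)


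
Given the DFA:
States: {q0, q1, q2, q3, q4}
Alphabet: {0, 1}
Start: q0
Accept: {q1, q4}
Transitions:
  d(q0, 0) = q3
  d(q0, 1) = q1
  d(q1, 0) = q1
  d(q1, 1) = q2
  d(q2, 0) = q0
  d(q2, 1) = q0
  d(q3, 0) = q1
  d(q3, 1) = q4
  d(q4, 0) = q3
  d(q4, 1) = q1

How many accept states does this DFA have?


Accept states listed: {q1, q4}
Counting: q1(1) q4(2)

2


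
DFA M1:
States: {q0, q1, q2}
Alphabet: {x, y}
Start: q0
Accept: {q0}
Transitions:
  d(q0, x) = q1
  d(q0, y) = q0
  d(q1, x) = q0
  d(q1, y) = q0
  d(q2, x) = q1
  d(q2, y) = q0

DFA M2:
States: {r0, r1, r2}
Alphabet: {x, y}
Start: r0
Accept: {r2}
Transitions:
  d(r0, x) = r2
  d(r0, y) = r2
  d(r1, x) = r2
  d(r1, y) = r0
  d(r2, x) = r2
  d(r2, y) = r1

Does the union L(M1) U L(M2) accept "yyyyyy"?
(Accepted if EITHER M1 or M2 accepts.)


M1: final=q0 accepted=True
M2: final=r0 accepted=False

Yes, union accepts


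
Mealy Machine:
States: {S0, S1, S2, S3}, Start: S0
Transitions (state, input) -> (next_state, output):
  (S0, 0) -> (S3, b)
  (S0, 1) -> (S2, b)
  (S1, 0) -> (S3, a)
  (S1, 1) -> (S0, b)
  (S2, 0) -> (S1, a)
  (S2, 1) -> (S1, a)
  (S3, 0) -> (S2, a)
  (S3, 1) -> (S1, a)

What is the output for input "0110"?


Step-by-step:
  (S0, 0) -> (S3, b)
  (S3, 1) -> (S1, a)
  (S1, 1) -> (S0, b)
  (S0, 0) -> (S3, b)

"babb"


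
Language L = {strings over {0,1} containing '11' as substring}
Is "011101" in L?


'11' occurs at index 1

Yes, "011101" is in L


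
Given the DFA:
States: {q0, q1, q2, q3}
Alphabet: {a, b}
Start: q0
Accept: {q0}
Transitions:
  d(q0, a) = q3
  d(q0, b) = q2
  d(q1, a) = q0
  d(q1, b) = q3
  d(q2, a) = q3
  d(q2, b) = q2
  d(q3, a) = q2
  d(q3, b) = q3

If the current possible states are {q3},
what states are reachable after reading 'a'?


Apply transition on 'a' from each current state:
  d(q3, a) = q2

{q2}


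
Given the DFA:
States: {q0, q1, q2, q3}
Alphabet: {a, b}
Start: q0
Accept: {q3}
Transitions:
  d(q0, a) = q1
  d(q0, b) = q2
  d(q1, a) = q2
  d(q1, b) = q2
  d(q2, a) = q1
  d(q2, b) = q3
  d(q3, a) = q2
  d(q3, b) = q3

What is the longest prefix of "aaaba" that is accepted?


Run the DFA, marking each prefix where the state is accepting:
  "" -> q0 [reject]
  "a" -> q1 [reject]
  "aa" -> q2 [reject]
  "aaa" -> q1 [reject]
  "aaab" -> q2 [reject]
  "aaaba" -> q1 [reject]

No prefix is accepted


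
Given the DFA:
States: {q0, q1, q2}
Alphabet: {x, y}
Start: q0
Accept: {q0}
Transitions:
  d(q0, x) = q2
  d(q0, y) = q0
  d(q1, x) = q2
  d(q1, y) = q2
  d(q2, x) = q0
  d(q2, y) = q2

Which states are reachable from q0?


BFS from q0:
  layer 0: {q0}
  layer 1: {q2}

{q0, q2}


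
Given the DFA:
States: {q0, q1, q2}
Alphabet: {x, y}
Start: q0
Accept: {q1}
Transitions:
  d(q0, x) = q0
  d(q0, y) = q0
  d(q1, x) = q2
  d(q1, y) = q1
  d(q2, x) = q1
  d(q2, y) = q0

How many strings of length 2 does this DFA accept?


Enumerating all length-2 strings:
  "xx" -> q0 [reject]
  "xy" -> q0 [reject]
  "yx" -> q0 [reject]
  "yy" -> q0 [reject]

0 out of 4


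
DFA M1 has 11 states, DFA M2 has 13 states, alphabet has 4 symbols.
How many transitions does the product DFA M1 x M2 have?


Product DFA has 11 * 13 = 143 states.
Each has 4 transitions: 143 * 4 = 572

572


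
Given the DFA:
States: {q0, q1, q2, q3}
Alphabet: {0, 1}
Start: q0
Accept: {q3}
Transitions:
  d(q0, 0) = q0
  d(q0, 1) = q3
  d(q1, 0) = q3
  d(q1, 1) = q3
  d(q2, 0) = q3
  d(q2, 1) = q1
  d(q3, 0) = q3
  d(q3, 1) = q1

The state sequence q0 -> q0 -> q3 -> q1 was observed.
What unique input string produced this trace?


Trace back each transition to find the symbol:
  q0 --[0]--> q0
  q0 --[1]--> q3
  q3 --[1]--> q1

"011"


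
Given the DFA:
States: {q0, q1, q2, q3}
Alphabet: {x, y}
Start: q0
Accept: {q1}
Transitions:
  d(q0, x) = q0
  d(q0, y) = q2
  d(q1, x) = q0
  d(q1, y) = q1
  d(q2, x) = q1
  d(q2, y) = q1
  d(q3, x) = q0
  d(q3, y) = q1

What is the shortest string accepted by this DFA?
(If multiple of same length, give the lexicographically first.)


BFS by string length (lex-first path to each state shown):
  len 0: q0<-""
  len 1: q0<-"x", q2<-"y"
  len 2: q0<-"xx", q1<-"yx", q2<-"xy"
Found accept state at length 2.

"yx"


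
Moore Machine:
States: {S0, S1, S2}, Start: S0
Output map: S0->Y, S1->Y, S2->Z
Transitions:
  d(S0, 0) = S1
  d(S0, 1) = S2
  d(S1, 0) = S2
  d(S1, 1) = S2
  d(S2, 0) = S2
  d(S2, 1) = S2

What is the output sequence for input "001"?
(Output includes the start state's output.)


Start: S0 (output Y)
  --0--> S1 (output Y)
  --0--> S2 (output Z)
  --1--> S2 (output Z)

"YYZZ"


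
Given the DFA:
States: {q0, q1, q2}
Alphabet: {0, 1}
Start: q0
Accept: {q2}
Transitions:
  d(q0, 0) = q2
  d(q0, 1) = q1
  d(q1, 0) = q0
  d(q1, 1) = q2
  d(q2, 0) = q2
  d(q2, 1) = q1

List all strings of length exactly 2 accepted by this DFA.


All strings of length 2: 4 total
Accepted: 2

"00", "11"


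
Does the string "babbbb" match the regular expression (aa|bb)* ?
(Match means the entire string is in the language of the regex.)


|string| = 6; first = 'b'; last = 'b'

No, "babbbb" does not match (aa|bb)*


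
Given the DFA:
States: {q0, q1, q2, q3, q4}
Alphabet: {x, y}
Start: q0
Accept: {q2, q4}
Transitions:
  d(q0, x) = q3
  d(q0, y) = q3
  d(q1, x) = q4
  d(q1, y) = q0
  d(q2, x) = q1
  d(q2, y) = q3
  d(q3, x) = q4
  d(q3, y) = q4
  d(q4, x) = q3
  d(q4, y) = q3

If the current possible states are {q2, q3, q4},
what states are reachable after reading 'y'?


Apply transition on 'y' from each current state:
  d(q2, y) = q3
  d(q3, y) = q4
  d(q4, y) = q3

{q3, q4}


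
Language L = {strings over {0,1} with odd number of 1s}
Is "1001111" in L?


count('1') = 5; 5 mod 2 = 1

Yes, "1001111" is in L


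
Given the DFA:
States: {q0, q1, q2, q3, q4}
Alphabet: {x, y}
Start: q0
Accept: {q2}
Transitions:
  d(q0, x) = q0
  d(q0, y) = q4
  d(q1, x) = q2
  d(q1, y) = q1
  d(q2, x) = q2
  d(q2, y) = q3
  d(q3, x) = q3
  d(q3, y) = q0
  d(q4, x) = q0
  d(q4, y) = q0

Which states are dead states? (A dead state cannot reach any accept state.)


Forward reachability from each state:
  q0 -> reaches {q0, q4}, no accept state (dead)
  q1 -> reaches accept state q2 (live)
  q2 -> reaches accept state q2 (live)
  q3 -> reaches {q0, q3, q4}, no accept state (dead)
  q4 -> reaches {q0, q4}, no accept state (dead)

{q0, q3, q4}


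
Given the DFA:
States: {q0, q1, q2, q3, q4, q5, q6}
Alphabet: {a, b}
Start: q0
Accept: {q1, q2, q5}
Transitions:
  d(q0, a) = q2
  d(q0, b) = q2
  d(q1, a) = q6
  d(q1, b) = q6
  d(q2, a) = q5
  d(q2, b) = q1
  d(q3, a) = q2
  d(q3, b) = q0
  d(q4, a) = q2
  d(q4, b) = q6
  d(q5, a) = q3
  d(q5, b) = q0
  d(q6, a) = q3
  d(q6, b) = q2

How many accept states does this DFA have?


Accept states listed: {q1, q2, q5}
Counting: q1(1) q2(2) q5(3)

3


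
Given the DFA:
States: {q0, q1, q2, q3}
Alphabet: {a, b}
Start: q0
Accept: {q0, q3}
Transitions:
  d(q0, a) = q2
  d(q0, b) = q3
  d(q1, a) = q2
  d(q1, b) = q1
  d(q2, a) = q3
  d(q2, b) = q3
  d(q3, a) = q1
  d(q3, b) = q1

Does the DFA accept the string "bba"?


Trace: q0 -> q3 -> q1 -> q2
Final state: q2
Accept states: {q0, q3}

No, rejected (final state q2 is not an accept state)


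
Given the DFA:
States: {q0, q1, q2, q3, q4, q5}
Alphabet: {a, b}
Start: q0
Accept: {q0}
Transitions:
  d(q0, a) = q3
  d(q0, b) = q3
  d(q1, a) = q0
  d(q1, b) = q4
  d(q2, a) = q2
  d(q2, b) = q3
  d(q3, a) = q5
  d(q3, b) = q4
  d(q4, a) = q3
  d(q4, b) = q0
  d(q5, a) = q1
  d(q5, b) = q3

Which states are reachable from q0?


BFS from q0:
  layer 0: {q0}
  layer 1: {q3}
  layer 2: {q4, q5}
  layer 3: {q1}

{q0, q1, q3, q4, q5}


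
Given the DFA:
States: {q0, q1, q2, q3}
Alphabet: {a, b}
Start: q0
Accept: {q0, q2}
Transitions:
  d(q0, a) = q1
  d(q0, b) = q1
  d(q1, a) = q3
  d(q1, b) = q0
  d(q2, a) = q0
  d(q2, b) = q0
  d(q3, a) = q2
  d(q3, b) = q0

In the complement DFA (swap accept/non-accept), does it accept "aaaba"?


Trace: q0 -> q1 -> q3 -> q2 -> q0 -> q1
Final: q1
Original accept: {q0, q2}
Complement: q1 is not in original accept

Yes, complement accepts (original rejects)


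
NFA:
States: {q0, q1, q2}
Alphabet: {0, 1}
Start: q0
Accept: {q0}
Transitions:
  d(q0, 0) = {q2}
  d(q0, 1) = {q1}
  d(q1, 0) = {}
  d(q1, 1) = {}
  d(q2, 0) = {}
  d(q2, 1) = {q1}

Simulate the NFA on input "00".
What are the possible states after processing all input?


Start: {q0}
  --0--> {q2}
  --0--> {}

{} (empty set, no valid transitions)


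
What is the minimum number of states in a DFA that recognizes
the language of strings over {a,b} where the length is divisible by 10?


States track (length) mod 10.
Need 10 states: one per remainder 0..9; accept = remainder 0.

10


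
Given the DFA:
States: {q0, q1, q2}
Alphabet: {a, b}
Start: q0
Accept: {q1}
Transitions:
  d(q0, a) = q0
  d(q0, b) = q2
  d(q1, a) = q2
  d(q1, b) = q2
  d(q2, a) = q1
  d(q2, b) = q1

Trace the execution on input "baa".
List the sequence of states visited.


Input: baa
d(q0, b) = q2
d(q2, a) = q1
d(q1, a) = q2


q0 -> q2 -> q1 -> q2


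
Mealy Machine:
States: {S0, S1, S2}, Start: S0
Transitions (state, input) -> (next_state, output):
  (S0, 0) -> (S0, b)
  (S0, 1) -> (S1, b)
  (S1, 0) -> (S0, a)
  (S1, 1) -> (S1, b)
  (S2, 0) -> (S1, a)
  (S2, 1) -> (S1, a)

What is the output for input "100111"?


Step-by-step:
  (S0, 1) -> (S1, b)
  (S1, 0) -> (S0, a)
  (S0, 0) -> (S0, b)
  (S0, 1) -> (S1, b)
  (S1, 1) -> (S1, b)
  (S1, 1) -> (S1, b)

"babbbb"


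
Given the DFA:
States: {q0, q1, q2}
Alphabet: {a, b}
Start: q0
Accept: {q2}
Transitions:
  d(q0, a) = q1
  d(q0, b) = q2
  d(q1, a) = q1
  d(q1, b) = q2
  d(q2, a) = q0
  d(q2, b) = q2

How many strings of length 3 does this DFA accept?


Enumerating all length-3 strings:
  "aaa" -> q1 [reject]
  "aab" -> q2 [accept]
  "aba" -> q0 [reject]
  "abb" -> q2 [accept]
  "baa" -> q1 [reject]
  "bab" -> q2 [accept]
  "bba" -> q0 [reject]
  "bbb" -> q2 [accept]

4 out of 8


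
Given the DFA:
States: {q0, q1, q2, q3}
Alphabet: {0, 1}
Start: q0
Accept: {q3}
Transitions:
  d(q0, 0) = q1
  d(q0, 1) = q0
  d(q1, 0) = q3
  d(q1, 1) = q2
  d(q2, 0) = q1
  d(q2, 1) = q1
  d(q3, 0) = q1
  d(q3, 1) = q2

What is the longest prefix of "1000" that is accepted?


Run the DFA, marking each prefix where the state is accepting:
  "" -> q0 [reject]
  "1" -> q0 [reject]
  "10" -> q1 [reject]
  "100" -> q3 [accept]
  "1000" -> q1 [reject]

"100"


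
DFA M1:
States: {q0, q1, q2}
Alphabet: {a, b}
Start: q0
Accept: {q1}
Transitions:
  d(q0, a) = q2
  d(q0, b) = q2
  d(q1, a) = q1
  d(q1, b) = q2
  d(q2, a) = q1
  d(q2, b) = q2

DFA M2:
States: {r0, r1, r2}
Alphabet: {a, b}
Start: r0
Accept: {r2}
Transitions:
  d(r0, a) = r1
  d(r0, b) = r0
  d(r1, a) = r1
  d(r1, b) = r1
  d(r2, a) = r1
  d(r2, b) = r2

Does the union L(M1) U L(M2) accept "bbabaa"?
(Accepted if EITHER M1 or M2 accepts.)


M1: final=q1 accepted=True
M2: final=r1 accepted=False

Yes, union accepts


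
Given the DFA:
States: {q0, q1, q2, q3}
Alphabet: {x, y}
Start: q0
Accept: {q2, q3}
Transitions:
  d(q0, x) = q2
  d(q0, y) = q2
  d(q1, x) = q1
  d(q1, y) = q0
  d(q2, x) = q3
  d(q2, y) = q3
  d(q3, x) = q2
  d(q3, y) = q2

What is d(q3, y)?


Looking up transition d(q3, y)

q2


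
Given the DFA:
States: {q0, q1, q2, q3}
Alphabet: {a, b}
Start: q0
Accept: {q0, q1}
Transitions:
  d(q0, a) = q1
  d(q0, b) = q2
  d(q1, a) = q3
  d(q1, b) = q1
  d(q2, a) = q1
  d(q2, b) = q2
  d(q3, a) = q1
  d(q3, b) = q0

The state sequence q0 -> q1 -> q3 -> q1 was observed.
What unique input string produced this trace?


Trace back each transition to find the symbol:
  q0 --[a]--> q1
  q1 --[a]--> q3
  q3 --[a]--> q1

"aaa"


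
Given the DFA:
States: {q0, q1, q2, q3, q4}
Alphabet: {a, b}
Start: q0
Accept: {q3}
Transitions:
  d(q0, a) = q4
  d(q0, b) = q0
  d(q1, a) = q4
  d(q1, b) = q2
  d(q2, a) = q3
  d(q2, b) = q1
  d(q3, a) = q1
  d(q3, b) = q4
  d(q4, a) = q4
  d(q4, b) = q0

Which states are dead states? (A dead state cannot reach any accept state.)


Forward reachability from each state:
  q0 -> reaches {q0, q4}, no accept state (dead)
  q1 -> reaches accept state q3 (live)
  q2 -> reaches accept state q3 (live)
  q3 -> reaches accept state q3 (live)
  q4 -> reaches {q0, q4}, no accept state (dead)

{q0, q4}


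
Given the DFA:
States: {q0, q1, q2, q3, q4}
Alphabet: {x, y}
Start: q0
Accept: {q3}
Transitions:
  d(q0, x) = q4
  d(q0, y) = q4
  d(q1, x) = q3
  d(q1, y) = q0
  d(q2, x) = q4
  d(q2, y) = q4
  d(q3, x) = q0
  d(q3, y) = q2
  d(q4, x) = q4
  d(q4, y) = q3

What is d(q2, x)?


Looking up transition d(q2, x)

q4


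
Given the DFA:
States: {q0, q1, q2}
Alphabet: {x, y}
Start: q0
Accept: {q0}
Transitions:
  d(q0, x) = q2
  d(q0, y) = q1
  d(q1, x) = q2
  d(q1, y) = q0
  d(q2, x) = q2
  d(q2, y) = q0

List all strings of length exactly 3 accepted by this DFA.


All strings of length 3: 8 total
Accepted: 2

"xxy", "yxy"


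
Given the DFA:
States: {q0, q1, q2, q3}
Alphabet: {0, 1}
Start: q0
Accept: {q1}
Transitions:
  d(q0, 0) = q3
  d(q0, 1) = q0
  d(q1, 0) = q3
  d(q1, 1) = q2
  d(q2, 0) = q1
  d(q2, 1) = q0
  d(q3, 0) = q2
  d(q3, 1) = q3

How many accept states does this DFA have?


Accept states listed: {q1}
Counting: q1(1)

1


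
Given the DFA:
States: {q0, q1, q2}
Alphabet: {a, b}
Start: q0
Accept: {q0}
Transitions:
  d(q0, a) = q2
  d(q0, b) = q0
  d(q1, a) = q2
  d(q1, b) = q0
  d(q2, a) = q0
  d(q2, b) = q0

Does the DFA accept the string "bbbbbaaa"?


Trace: q0 -> q0 -> q0 -> q0 -> q0 -> q0 -> q2 -> q0 -> q2
Final state: q2
Accept states: {q0}

No, rejected (final state q2 is not an accept state)


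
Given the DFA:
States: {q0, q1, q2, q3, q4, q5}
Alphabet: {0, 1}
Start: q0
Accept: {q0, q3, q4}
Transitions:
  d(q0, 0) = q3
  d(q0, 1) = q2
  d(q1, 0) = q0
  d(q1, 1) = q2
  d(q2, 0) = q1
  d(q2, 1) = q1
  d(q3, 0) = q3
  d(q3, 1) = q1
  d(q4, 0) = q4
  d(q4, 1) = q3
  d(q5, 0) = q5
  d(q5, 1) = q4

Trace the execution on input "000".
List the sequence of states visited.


Input: 000
d(q0, 0) = q3
d(q3, 0) = q3
d(q3, 0) = q3


q0 -> q3 -> q3 -> q3


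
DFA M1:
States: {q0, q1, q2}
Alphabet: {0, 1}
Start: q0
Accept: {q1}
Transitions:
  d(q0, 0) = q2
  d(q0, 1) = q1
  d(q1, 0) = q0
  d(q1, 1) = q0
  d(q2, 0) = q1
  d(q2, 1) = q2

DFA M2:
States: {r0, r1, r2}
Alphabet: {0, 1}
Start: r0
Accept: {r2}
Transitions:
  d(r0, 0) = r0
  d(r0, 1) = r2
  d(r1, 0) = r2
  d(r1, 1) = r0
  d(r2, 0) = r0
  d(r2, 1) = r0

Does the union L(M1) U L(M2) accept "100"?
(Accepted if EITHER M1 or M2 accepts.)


M1: final=q2 accepted=False
M2: final=r0 accepted=False

No, union rejects (neither accepts)


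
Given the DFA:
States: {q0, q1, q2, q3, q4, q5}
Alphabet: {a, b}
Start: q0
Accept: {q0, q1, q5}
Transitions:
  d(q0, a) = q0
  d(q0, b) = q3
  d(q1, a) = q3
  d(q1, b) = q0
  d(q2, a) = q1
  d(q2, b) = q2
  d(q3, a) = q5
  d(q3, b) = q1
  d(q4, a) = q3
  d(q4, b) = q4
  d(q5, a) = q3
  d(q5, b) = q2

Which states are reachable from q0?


BFS from q0:
  layer 0: {q0}
  layer 1: {q3}
  layer 2: {q1, q5}
  layer 3: {q2}

{q0, q1, q2, q3, q5}


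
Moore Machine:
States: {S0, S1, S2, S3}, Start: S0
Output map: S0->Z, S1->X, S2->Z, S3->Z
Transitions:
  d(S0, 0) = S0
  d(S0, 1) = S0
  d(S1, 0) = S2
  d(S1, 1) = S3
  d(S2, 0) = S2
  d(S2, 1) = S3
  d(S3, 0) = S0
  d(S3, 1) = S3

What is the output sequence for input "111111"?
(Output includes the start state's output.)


Start: S0 (output Z)
  --1--> S0 (output Z)
  --1--> S0 (output Z)
  --1--> S0 (output Z)
  --1--> S0 (output Z)
  --1--> S0 (output Z)
  --1--> S0 (output Z)

"ZZZZZZZ"


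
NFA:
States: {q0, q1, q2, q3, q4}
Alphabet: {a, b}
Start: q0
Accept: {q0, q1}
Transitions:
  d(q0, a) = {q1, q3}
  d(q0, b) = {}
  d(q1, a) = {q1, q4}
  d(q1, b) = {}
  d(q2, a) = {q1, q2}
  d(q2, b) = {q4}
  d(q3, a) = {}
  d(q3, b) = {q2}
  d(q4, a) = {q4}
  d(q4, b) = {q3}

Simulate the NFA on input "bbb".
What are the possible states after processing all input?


Start: {q0}
  --b--> {}
  --b--> {}
  --b--> {}

{} (empty set, no valid transitions)


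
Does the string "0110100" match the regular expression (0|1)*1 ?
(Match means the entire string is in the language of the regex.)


|string| = 7; first = '0'; last = '0'

No, "0110100" does not match (0|1)*1


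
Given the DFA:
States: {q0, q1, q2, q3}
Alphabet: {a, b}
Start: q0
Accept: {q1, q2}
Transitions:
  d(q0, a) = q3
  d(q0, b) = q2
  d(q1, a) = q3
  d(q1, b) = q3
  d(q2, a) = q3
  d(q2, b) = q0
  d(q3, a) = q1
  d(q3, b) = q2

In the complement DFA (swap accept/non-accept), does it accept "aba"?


Trace: q0 -> q3 -> q2 -> q3
Final: q3
Original accept: {q1, q2}
Complement: q3 is not in original accept

Yes, complement accepts (original rejects)


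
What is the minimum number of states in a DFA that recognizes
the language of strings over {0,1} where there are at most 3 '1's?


States: count = 0, 1, ..., 3 (all accepting; 4 states), plus a dead state for count > 3.
Total: 4 + 1 = 5.

5


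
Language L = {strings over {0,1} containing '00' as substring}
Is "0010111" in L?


'00' occurs at index 0

Yes, "0010111" is in L


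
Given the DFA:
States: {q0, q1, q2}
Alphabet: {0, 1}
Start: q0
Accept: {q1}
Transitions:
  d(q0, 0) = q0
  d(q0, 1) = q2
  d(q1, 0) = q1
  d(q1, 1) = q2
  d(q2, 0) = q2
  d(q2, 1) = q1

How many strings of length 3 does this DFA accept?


Enumerating all length-3 strings:
  "000" -> q0 [reject]
  "001" -> q2 [reject]
  "010" -> q2 [reject]
  "011" -> q1 [accept]
  "100" -> q2 [reject]
  "101" -> q1 [accept]
  "110" -> q1 [accept]
  "111" -> q2 [reject]

3 out of 8


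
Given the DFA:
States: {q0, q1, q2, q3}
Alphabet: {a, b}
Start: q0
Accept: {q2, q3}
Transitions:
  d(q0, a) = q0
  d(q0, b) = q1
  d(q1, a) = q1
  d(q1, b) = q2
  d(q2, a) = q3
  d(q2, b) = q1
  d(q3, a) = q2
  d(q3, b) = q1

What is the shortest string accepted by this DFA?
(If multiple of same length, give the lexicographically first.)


BFS by string length (lex-first path to each state shown):
  len 0: q0<-""
  len 1: q0<-"a", q1<-"b"
  len 2: q0<-"aa", q1<-"ab", q2<-"bb"
Found accept state at length 2.

"bb"


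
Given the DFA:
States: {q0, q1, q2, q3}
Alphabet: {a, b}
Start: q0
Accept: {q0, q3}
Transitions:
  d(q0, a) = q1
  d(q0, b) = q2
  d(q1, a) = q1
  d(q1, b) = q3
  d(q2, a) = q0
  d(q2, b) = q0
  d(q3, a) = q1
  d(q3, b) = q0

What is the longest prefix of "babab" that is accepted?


Run the DFA, marking each prefix where the state is accepting:
  "" -> q0 [accept]
  "b" -> q2 [reject]
  "ba" -> q0 [accept]
  "bab" -> q2 [reject]
  "baba" -> q0 [accept]
  "babab" -> q2 [reject]

"baba"


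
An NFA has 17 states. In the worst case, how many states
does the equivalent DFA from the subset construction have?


Subset construction: one DFA state per subset of NFA states.
2^17 = 131072

131072


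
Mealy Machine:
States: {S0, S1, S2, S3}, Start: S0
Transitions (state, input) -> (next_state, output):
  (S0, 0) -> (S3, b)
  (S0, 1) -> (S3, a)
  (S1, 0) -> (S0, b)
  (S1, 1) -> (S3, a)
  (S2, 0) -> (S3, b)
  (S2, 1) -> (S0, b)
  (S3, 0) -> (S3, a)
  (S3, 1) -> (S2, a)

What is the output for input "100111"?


Step-by-step:
  (S0, 1) -> (S3, a)
  (S3, 0) -> (S3, a)
  (S3, 0) -> (S3, a)
  (S3, 1) -> (S2, a)
  (S2, 1) -> (S0, b)
  (S0, 1) -> (S3, a)

"aaaaba"


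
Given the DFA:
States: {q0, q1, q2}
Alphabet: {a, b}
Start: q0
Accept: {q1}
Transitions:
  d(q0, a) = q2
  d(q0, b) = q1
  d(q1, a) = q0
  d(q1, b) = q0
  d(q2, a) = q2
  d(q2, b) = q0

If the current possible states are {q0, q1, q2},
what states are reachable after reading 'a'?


Apply transition on 'a' from each current state:
  d(q0, a) = q2
  d(q1, a) = q0
  d(q2, a) = q2

{q0, q2}


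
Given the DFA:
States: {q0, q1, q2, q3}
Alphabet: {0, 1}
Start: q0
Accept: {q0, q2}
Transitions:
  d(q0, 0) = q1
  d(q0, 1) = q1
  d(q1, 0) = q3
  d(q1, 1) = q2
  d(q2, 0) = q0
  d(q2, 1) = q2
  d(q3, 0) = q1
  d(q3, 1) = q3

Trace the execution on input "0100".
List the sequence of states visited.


Input: 0100
d(q0, 0) = q1
d(q1, 1) = q2
d(q2, 0) = q0
d(q0, 0) = q1


q0 -> q1 -> q2 -> q0 -> q1


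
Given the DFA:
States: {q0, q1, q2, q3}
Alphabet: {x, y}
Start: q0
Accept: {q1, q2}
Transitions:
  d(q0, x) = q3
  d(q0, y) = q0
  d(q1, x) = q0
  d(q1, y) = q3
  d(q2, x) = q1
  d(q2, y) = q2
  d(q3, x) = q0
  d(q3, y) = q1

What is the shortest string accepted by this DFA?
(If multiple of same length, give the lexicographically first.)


BFS by string length (lex-first path to each state shown):
  len 0: q0<-""
  len 1: q0<-"y", q3<-"x"
  len 2: q0<-"xx", q1<-"xy", q3<-"yx"
Found accept state at length 2.

"xy"


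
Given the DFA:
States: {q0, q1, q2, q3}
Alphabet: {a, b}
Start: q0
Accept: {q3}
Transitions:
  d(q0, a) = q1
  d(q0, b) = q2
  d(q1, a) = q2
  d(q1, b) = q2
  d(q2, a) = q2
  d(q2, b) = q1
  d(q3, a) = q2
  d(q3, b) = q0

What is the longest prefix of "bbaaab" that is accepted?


Run the DFA, marking each prefix where the state is accepting:
  "" -> q0 [reject]
  "b" -> q2 [reject]
  "bb" -> q1 [reject]
  "bba" -> q2 [reject]
  "bbaa" -> q2 [reject]
  "bbaaa" -> q2 [reject]
  "bbaaab" -> q1 [reject]

No prefix is accepted


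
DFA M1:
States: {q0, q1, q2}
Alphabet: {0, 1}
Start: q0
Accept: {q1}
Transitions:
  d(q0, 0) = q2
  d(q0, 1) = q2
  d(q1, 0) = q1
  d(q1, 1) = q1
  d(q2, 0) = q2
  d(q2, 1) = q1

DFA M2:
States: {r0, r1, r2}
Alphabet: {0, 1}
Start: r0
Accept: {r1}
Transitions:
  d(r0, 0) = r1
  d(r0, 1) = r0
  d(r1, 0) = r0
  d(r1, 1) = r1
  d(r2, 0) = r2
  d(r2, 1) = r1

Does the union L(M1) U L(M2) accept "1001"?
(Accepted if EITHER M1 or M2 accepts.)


M1: final=q1 accepted=True
M2: final=r0 accepted=False

Yes, union accepts


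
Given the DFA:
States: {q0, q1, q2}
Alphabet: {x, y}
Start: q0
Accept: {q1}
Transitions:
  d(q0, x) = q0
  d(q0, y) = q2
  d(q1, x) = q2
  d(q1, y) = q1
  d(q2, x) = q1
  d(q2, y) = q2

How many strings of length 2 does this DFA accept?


Enumerating all length-2 strings:
  "xx" -> q0 [reject]
  "xy" -> q2 [reject]
  "yx" -> q1 [accept]
  "yy" -> q2 [reject]

1 out of 4


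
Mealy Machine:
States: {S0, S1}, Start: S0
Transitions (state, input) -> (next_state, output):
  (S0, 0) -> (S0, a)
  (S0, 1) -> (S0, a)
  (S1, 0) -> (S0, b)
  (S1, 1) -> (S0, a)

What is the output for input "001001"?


Step-by-step:
  (S0, 0) -> (S0, a)
  (S0, 0) -> (S0, a)
  (S0, 1) -> (S0, a)
  (S0, 0) -> (S0, a)
  (S0, 0) -> (S0, a)
  (S0, 1) -> (S0, a)

"aaaaaa"


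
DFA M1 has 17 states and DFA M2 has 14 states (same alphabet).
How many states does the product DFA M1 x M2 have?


Product construction pairs every M1 state with every M2 state.
17 * 14 = 238

238


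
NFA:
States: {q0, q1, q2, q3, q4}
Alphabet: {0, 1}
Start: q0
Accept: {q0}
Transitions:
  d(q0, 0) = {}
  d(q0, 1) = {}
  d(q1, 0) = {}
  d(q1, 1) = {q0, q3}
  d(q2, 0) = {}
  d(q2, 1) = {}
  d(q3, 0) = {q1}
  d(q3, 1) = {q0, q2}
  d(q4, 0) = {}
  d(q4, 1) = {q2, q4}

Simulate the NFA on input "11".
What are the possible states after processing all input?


Start: {q0}
  --1--> {}
  --1--> {}

{} (empty set, no valid transitions)


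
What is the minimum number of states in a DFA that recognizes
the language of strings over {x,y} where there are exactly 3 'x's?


States: count = 0, 1, ..., 3 (that's 4 states), plus a dead state for count > 3.
Total: 4 + 1 = 5. Accept = count-3 state.

5


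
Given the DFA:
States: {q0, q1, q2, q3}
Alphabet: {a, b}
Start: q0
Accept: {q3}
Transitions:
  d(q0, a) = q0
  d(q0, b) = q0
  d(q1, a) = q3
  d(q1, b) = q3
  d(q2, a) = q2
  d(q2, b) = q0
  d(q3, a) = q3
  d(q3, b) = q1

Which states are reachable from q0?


BFS from q0:
  layer 0: {q0}

{q0}


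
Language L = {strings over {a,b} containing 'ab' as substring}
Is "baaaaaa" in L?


'ab' does not occur

No, "baaaaaa" is not in L


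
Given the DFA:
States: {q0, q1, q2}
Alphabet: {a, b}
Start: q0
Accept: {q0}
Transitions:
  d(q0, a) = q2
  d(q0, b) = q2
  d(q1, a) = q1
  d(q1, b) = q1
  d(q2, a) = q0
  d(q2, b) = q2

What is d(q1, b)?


Looking up transition d(q1, b)

q1


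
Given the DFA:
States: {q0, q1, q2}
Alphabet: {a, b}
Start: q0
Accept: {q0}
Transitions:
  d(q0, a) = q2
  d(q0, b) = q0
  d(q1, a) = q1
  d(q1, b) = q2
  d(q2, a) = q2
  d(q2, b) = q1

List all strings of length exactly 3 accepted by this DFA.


All strings of length 3: 8 total
Accepted: 1

"bbb"


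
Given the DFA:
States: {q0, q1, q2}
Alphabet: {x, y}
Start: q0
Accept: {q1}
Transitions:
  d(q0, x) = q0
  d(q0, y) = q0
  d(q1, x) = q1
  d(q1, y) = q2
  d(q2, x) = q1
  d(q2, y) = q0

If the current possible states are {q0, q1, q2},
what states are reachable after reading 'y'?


Apply transition on 'y' from each current state:
  d(q0, y) = q0
  d(q1, y) = q2
  d(q2, y) = q0

{q0, q2}


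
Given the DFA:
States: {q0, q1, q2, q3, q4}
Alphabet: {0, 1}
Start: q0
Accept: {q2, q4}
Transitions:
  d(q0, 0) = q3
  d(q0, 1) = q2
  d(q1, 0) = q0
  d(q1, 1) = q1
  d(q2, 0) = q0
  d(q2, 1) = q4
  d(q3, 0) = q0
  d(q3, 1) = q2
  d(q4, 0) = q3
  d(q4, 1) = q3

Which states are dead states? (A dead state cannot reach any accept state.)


Forward reachability from each state:
  q0 -> reaches accept state q2 (live)
  q1 -> reaches accept state q2 (live)
  q2 -> reaches accept state q2 (live)
  q3 -> reaches accept state q2 (live)
  q4 -> reaches accept state q2 (live)

None (all states can reach an accept state)


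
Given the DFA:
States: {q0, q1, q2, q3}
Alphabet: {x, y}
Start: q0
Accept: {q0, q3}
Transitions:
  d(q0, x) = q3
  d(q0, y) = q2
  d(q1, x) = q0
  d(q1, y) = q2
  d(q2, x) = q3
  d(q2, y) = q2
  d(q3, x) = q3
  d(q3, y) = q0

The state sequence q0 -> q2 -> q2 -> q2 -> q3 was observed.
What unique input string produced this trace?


Trace back each transition to find the symbol:
  q0 --[y]--> q2
  q2 --[y]--> q2
  q2 --[y]--> q2
  q2 --[x]--> q3

"yyyx"


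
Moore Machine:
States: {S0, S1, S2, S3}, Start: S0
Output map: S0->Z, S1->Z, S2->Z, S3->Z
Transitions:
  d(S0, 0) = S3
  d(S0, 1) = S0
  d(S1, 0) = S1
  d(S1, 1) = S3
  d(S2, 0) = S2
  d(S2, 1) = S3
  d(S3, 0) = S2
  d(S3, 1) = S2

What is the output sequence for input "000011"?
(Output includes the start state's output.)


Start: S0 (output Z)
  --0--> S3 (output Z)
  --0--> S2 (output Z)
  --0--> S2 (output Z)
  --0--> S2 (output Z)
  --1--> S3 (output Z)
  --1--> S2 (output Z)

"ZZZZZZZ"


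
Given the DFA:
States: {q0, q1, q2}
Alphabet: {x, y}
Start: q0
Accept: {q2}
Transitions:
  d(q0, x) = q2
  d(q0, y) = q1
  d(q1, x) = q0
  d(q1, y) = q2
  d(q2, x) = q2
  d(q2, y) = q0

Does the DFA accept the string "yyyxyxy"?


Trace: q0 -> q1 -> q2 -> q0 -> q2 -> q0 -> q2 -> q0
Final state: q0
Accept states: {q2}

No, rejected (final state q0 is not an accept state)


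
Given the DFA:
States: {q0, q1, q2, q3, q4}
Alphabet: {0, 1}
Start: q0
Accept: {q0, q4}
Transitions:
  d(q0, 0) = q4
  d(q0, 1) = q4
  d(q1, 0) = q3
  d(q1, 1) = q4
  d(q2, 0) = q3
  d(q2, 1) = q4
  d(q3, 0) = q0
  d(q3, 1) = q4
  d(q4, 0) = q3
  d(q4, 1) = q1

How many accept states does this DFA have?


Accept states listed: {q0, q4}
Counting: q0(1) q4(2)

2


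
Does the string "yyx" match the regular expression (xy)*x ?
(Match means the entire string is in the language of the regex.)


|string| = 3; first = 'y'; last = 'x'

No, "yyx" does not match (xy)*x


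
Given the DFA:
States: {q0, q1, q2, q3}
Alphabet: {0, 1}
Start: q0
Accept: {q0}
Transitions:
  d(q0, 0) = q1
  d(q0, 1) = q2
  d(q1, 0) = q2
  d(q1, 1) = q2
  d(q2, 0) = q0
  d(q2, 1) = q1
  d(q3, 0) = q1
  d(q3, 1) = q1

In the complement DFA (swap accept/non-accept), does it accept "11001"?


Trace: q0 -> q2 -> q1 -> q2 -> q0 -> q2
Final: q2
Original accept: {q0}
Complement: q2 is not in original accept

Yes, complement accepts (original rejects)


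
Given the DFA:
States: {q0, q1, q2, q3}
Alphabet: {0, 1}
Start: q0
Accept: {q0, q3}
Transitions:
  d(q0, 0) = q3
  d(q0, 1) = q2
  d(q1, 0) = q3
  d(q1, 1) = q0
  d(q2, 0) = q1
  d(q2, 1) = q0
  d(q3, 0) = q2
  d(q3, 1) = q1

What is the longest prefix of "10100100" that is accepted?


Run the DFA, marking each prefix where the state is accepting:
  "" -> q0 [accept]
  "1" -> q2 [reject]
  "10" -> q1 [reject]
  "101" -> q0 [accept]
  "1010" -> q3 [accept]
  "10100" -> q2 [reject]
  "101001" -> q0 [accept]
  "1010010" -> q3 [accept]
  "10100100" -> q2 [reject]

"1010010"


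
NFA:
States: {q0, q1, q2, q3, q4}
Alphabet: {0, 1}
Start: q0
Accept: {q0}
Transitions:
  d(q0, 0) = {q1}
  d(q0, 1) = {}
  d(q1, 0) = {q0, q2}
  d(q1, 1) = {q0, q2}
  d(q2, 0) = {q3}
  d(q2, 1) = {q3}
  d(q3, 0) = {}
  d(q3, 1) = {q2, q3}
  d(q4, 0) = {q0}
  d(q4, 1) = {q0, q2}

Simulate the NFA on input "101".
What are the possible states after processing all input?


Start: {q0}
  --1--> {}
  --0--> {}
  --1--> {}

{} (empty set, no valid transitions)


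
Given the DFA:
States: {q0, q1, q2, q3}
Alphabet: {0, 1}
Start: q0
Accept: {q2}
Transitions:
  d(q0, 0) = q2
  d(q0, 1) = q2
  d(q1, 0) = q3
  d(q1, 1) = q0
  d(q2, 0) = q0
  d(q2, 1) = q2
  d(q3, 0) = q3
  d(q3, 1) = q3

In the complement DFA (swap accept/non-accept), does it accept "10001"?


Trace: q0 -> q2 -> q0 -> q2 -> q0 -> q2
Final: q2
Original accept: {q2}
Complement: q2 is in original accept

No, complement rejects (original accepts)
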